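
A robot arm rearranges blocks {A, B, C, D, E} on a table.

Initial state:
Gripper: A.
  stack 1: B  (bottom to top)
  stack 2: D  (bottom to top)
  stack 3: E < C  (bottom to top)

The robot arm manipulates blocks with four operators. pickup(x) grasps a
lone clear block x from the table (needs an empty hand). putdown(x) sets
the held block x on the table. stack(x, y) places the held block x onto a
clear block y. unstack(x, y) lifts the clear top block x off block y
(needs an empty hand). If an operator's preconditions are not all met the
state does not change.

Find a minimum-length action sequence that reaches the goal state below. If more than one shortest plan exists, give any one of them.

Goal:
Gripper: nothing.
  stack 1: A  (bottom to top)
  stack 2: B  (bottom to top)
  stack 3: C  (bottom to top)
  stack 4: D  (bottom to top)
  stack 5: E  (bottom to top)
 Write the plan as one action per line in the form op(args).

step 1 (putdown(A)): towers=[A; B; D; E/C] holding=-
step 2 (unstack(C, E)): towers=[A; B; D; E] holding=C
step 3 (putdown(C)): towers=[A; B; C; D; E] holding=-
goal check: towers=[A; B; C; D; E] holding=- — reached (length 3, optimal by BFS)

putdown(A)
unstack(C, E)
putdown(C)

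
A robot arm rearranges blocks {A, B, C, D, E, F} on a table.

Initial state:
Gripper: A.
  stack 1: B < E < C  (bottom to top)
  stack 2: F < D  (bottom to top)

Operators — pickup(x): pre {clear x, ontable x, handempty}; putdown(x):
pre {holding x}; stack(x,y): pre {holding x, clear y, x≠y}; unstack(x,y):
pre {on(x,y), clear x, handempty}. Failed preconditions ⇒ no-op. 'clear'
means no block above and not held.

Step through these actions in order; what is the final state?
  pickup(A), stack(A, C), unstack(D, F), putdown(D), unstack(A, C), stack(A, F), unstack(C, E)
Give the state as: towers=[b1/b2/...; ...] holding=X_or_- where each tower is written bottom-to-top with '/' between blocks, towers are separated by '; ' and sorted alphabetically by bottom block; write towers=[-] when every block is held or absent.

towers=[B/E; D; F/A] holding=C

step 1 (pickup(A)) [no-op]: towers=[B/E/C; F/D] holding=A
step 2 (stack(A, C)): towers=[B/E/C/A; F/D] holding=-
step 3 (unstack(D, F)): towers=[B/E/C/A; F] holding=D
step 4 (putdown(D)): towers=[B/E/C/A; D; F] holding=-
step 5 (unstack(A, C)): towers=[B/E/C; D; F] holding=A
step 6 (stack(A, F)): towers=[B/E/C; D; F/A] holding=-
step 7 (unstack(C, E)): towers=[B/E; D; F/A] holding=C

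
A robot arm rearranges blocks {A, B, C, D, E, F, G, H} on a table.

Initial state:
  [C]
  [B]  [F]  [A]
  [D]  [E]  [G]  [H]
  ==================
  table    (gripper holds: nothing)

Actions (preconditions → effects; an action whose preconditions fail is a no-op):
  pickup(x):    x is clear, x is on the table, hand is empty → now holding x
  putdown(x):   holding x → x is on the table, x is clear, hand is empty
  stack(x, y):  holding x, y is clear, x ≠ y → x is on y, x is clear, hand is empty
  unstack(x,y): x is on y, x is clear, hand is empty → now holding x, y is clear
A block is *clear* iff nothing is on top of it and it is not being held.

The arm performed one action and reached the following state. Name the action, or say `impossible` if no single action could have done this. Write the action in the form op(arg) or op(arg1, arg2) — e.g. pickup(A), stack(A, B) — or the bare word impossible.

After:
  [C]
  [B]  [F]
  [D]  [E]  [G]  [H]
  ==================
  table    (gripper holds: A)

unstack(A, G)

target: towers=[D/B/C; E/F; G; H] holding=A
     unstack(A, G) → towers=[D/B/C; E/F; G; H] holding=A  ← match
         pickup(H) → towers=[D/B/C; E/F; G/A] holding=H
     unstack(F, E) → towers=[D/B/C; E; G/A; H] holding=F
     unstack(C, B) → towers=[D/B; E/F; G/A; H] holding=C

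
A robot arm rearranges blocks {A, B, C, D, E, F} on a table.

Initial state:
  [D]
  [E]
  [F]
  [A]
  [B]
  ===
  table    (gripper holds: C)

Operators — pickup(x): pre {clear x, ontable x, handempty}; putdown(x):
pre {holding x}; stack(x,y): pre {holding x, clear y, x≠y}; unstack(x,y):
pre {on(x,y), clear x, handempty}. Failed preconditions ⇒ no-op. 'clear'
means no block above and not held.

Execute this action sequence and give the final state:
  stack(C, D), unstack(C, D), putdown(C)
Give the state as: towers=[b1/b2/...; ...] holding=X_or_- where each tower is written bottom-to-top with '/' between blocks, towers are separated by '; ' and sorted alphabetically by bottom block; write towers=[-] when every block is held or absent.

towers=[B/A/F/E/D; C] holding=-

step 1 (stack(C, D)): towers=[B/A/F/E/D/C] holding=-
step 2 (unstack(C, D)): towers=[B/A/F/E/D] holding=C
step 3 (putdown(C)): towers=[B/A/F/E/D; C] holding=-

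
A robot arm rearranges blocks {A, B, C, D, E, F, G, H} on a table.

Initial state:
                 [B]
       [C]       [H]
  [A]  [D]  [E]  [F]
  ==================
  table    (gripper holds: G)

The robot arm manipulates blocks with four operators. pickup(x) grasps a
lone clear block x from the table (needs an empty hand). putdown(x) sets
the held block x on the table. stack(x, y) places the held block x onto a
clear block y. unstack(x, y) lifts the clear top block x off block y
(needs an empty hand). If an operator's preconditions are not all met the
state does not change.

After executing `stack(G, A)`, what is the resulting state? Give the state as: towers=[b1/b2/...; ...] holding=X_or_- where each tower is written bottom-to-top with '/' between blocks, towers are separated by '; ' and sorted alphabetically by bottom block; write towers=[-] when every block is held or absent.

towers=[A/G; D/C; E; F/H/B] holding=-

before: towers=[A; D/C; E; F/H/B] holding=G
pre[stack(G, A)]: holding(G) ok, clear(A) ok, G≠A ok
all met → apply stack(G, A)
after:  towers=[A/G; D/C; E; F/H/B] holding=-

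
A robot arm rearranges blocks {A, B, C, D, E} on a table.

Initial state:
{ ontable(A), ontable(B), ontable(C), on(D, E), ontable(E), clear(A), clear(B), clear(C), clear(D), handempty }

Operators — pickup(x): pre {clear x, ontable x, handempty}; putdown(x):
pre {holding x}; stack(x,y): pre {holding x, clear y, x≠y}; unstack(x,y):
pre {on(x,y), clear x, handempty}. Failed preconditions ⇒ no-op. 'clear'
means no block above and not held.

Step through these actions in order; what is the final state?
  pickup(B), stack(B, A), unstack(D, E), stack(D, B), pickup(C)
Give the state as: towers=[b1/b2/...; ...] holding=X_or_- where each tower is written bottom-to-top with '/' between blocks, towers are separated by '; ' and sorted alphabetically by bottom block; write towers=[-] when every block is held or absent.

step 1 (pickup(B)): towers=[A; C; E/D] holding=B
step 2 (stack(B, A)): towers=[A/B; C; E/D] holding=-
step 3 (unstack(D, E)): towers=[A/B; C; E] holding=D
step 4 (stack(D, B)): towers=[A/B/D; C; E] holding=-
step 5 (pickup(C)): towers=[A/B/D; E] holding=C

towers=[A/B/D; E] holding=C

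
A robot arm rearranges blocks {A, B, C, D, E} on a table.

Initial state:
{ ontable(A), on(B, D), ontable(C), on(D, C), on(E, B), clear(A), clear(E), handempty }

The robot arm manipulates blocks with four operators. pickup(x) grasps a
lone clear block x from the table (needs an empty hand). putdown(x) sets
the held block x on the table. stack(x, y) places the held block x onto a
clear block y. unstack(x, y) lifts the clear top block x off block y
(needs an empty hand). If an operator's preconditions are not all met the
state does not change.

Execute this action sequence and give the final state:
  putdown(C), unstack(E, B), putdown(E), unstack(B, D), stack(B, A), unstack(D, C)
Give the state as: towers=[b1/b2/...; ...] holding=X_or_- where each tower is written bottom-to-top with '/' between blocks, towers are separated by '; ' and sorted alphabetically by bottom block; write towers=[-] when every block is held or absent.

step 1 (putdown(C)) [no-op]: towers=[A; C/D/B/E] holding=-
step 2 (unstack(E, B)): towers=[A; C/D/B] holding=E
step 3 (putdown(E)): towers=[A; C/D/B; E] holding=-
step 4 (unstack(B, D)): towers=[A; C/D; E] holding=B
step 5 (stack(B, A)): towers=[A/B; C/D; E] holding=-
step 6 (unstack(D, C)): towers=[A/B; C; E] holding=D

towers=[A/B; C; E] holding=D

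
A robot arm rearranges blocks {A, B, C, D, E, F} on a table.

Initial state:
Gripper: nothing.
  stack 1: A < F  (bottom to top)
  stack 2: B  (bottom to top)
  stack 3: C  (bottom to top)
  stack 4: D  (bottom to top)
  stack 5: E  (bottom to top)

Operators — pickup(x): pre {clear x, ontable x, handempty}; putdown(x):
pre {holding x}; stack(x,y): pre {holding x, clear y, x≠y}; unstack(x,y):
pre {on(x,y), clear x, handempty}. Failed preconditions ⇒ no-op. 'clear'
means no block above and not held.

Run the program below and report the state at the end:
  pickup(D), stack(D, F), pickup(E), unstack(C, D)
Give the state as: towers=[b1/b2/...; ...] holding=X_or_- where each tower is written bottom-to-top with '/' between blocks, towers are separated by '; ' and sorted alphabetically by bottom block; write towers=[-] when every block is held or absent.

step 1 (pickup(D)): towers=[A/F; B; C; E] holding=D
step 2 (stack(D, F)): towers=[A/F/D; B; C; E] holding=-
step 3 (pickup(E)): towers=[A/F/D; B; C] holding=E
step 4 (unstack(C, D)) [no-op]: towers=[A/F/D; B; C] holding=E

towers=[A/F/D; B; C] holding=E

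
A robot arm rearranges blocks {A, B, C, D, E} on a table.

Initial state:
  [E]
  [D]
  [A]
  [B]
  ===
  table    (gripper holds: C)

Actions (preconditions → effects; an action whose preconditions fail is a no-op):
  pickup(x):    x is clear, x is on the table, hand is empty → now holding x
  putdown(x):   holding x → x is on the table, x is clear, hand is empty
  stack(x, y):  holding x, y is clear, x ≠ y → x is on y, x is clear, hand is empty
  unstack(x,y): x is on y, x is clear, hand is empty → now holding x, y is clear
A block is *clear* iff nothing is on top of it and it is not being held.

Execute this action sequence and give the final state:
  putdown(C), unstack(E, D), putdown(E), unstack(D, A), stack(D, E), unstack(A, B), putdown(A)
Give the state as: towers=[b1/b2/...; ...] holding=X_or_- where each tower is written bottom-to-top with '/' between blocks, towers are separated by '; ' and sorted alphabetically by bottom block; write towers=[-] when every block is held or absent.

towers=[A; B; C; E/D] holding=-

step 1 (putdown(C)): towers=[B/A/D/E; C] holding=-
step 2 (unstack(E, D)): towers=[B/A/D; C] holding=E
step 3 (putdown(E)): towers=[B/A/D; C; E] holding=-
step 4 (unstack(D, A)): towers=[B/A; C; E] holding=D
step 5 (stack(D, E)): towers=[B/A; C; E/D] holding=-
step 6 (unstack(A, B)): towers=[B; C; E/D] holding=A
step 7 (putdown(A)): towers=[A; B; C; E/D] holding=-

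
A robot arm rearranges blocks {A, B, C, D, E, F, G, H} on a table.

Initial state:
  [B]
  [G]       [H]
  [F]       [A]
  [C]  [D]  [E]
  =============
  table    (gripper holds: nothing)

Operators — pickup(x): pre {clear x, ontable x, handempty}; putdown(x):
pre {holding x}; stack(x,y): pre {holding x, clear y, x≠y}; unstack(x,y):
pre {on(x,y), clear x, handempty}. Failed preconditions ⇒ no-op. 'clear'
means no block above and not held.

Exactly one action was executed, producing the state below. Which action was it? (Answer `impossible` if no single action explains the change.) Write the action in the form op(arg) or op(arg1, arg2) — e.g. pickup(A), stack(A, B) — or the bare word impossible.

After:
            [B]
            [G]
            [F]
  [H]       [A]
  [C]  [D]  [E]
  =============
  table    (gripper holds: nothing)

impossible

target: towers=[C/H; D; E/A/F/G/B] holding=-
     unstack(H, A) → towers=[C/F/G/B; D; E/A] holding=H
     unstack(B, G) → towers=[C/F/G; D; E/A/H] holding=B
         pickup(D) → towers=[C/F/G/B; E/A/H] holding=D
none of the 3 applicable actions match → impossible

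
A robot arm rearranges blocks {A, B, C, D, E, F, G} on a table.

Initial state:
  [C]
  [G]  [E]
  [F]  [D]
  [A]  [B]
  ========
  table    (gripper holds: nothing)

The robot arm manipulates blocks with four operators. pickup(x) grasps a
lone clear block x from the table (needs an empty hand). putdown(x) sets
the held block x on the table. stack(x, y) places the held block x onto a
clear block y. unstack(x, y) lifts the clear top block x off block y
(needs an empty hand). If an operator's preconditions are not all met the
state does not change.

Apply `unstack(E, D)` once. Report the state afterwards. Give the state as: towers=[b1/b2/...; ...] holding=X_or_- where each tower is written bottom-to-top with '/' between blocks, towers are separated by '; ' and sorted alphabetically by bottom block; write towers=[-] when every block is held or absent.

towers=[A/F/G/C; B/D] holding=E

before: towers=[A/F/G/C; B/D/E] holding=-
pre[unstack(E, D)]: on(E,D) yes, clear(E) yes, handempty yes
all met → apply unstack(E, D)
after:  towers=[A/F/G/C; B/D] holding=E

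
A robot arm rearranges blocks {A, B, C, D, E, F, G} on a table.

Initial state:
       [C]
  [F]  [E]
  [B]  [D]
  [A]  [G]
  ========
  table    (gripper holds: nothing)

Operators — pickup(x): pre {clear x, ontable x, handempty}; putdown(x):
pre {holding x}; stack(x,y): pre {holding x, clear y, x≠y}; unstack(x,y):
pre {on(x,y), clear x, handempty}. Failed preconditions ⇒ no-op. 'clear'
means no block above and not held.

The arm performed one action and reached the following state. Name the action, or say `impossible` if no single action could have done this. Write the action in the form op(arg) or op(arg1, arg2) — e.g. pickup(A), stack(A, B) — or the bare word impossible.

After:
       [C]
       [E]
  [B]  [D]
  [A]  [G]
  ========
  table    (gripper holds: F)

unstack(F, B)

target: towers=[A/B; G/D/E/C] holding=F
     unstack(F, B) → towers=[A/B; G/D/E/C] holding=F  ← match
     unstack(C, E) → towers=[A/B/F; G/D/E] holding=C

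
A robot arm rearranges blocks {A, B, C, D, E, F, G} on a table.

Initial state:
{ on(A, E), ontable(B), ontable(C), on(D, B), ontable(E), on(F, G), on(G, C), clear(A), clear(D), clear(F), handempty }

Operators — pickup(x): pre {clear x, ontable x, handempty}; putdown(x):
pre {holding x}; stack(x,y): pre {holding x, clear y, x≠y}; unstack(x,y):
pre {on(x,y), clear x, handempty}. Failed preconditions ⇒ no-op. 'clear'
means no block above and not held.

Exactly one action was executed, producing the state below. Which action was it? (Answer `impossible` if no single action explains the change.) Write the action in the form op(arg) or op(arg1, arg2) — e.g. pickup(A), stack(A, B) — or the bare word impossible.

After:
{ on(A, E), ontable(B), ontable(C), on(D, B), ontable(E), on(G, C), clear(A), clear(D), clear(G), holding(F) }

target: towers=[B/D; C/G; E/A] holding=F
     unstack(F, G) → towers=[B/D; C/G; E/A] holding=F  ← match
     unstack(D, B) → towers=[B; C/G/F; E/A] holding=D
     unstack(A, E) → towers=[B/D; C/G/F; E] holding=A

unstack(F, G)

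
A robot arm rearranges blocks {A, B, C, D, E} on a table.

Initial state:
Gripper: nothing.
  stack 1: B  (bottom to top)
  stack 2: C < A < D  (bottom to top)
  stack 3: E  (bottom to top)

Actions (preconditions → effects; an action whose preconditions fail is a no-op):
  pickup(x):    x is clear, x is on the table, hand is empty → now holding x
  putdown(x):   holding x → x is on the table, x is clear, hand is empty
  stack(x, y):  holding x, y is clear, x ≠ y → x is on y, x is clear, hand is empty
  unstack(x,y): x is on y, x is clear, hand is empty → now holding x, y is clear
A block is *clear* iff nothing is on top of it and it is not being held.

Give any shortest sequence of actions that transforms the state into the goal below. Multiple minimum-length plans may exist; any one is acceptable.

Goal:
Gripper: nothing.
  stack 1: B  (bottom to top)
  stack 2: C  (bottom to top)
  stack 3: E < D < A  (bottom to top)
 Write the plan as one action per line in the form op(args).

unstack(D, A)
stack(D, E)
unstack(A, C)
stack(A, D)

step 1 (unstack(D, A)): towers=[B; C/A; E] holding=D
step 2 (stack(D, E)): towers=[B; C/A; E/D] holding=-
step 3 (unstack(A, C)): towers=[B; C; E/D] holding=A
step 4 (stack(A, D)): towers=[B; C; E/D/A] holding=-
goal check: towers=[B; C; E/D/A] holding=- — reached (length 4, optimal by BFS)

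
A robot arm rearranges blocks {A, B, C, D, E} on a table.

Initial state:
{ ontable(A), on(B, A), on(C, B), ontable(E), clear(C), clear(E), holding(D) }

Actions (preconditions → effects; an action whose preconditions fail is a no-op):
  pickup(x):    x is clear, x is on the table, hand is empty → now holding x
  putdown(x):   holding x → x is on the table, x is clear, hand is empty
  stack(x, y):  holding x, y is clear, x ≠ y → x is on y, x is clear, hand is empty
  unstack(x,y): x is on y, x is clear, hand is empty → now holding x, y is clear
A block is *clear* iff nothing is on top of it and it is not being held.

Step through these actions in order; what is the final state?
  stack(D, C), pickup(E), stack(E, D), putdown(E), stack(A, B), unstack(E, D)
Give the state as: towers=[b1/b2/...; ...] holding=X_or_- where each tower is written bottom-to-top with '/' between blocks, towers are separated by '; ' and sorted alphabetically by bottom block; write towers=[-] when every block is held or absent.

towers=[A/B/C/D] holding=E

step 1 (stack(D, C)): towers=[A/B/C/D; E] holding=-
step 2 (pickup(E)): towers=[A/B/C/D] holding=E
step 3 (stack(E, D)): towers=[A/B/C/D/E] holding=-
step 4 (putdown(E)) [no-op]: towers=[A/B/C/D/E] holding=-
step 5 (stack(A, B)) [no-op]: towers=[A/B/C/D/E] holding=-
step 6 (unstack(E, D)): towers=[A/B/C/D] holding=E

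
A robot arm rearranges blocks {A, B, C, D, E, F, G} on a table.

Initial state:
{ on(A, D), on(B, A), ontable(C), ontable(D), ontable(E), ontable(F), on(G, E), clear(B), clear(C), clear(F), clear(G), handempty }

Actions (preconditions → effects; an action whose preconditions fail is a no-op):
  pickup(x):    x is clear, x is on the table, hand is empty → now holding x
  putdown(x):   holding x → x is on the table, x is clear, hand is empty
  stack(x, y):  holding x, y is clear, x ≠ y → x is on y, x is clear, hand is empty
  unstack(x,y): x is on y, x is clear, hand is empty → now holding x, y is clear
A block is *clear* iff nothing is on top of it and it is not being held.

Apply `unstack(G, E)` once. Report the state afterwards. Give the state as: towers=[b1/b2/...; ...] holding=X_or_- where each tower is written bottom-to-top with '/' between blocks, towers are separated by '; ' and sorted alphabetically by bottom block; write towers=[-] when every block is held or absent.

towers=[C; D/A/B; E; F] holding=G

before: towers=[C; D/A/B; E/G; F] holding=-
pre[unstack(G, E)]: on(G,E) ok, clear(G) ok, handempty ok
all met → apply unstack(G, E)
after:  towers=[C; D/A/B; E; F] holding=G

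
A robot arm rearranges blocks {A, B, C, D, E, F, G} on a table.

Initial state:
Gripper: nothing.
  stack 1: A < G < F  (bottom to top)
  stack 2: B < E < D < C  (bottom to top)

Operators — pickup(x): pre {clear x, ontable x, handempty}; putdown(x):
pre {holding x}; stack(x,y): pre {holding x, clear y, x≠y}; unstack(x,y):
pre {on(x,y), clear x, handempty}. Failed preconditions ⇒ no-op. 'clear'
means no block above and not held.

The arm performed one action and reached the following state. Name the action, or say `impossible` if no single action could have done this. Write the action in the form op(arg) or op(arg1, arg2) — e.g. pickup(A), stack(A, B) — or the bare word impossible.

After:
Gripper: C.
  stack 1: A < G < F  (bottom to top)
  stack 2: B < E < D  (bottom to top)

target: towers=[A/G/F; B/E/D] holding=C
     unstack(F, G) → towers=[A/G; B/E/D/C] holding=F
     unstack(C, D) → towers=[A/G/F; B/E/D] holding=C  ← match

unstack(C, D)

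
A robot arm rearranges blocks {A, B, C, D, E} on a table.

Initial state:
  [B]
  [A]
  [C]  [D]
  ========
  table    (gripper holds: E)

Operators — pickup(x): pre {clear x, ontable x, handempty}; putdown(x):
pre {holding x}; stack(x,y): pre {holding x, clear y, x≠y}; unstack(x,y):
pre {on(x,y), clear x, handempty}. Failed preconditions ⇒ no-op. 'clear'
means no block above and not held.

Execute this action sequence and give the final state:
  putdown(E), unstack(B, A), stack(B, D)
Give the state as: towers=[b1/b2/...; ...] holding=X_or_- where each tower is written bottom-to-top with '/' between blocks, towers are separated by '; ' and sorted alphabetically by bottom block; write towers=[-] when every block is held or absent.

step 1 (putdown(E)): towers=[C/A/B; D; E] holding=-
step 2 (unstack(B, A)): towers=[C/A; D; E] holding=B
step 3 (stack(B, D)): towers=[C/A; D/B; E] holding=-

towers=[C/A; D/B; E] holding=-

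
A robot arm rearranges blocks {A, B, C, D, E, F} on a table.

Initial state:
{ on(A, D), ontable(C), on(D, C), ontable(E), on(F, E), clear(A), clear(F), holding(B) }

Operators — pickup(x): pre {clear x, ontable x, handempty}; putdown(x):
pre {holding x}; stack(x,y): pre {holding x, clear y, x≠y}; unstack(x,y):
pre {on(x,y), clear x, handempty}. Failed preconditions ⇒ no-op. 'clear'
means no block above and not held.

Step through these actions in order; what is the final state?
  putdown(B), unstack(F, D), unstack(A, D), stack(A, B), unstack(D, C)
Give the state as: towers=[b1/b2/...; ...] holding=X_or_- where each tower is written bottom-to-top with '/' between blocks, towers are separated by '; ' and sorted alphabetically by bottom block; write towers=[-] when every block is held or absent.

towers=[B/A; C; E/F] holding=D

step 1 (putdown(B)): towers=[B; C/D/A; E/F] holding=-
step 2 (unstack(F, D)) [no-op]: towers=[B; C/D/A; E/F] holding=-
step 3 (unstack(A, D)): towers=[B; C/D; E/F] holding=A
step 4 (stack(A, B)): towers=[B/A; C/D; E/F] holding=-
step 5 (unstack(D, C)): towers=[B/A; C; E/F] holding=D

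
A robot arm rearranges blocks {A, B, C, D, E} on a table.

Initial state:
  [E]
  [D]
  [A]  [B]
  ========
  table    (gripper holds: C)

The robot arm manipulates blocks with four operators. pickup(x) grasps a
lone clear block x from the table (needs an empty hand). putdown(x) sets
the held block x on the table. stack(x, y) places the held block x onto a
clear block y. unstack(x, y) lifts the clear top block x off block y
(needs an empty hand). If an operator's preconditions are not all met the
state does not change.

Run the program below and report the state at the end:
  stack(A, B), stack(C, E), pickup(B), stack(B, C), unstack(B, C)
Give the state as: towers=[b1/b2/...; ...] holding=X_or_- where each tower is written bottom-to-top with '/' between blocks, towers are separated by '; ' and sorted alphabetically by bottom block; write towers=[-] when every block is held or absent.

step 1 (stack(A, B)) [no-op]: towers=[A/D/E; B] holding=C
step 2 (stack(C, E)): towers=[A/D/E/C; B] holding=-
step 3 (pickup(B)): towers=[A/D/E/C] holding=B
step 4 (stack(B, C)): towers=[A/D/E/C/B] holding=-
step 5 (unstack(B, C)): towers=[A/D/E/C] holding=B

towers=[A/D/E/C] holding=B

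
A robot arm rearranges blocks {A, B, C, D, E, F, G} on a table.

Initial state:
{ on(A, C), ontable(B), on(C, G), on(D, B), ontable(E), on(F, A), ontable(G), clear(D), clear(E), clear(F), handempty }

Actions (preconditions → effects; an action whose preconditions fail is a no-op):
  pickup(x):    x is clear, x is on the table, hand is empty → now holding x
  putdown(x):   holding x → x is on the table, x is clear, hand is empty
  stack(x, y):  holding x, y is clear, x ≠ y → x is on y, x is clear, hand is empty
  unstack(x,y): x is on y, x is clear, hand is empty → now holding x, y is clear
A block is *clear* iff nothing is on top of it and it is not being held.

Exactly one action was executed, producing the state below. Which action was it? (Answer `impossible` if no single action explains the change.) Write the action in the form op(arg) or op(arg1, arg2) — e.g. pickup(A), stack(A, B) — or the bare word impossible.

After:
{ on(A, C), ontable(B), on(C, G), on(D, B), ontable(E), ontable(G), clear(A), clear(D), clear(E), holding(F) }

target: towers=[B/D; E; G/C/A] holding=F
     unstack(F, A) → towers=[B/D; E; G/C/A] holding=F  ← match
     unstack(D, B) → towers=[B; E; G/C/A/F] holding=D
         pickup(E) → towers=[B/D; G/C/A/F] holding=E

unstack(F, A)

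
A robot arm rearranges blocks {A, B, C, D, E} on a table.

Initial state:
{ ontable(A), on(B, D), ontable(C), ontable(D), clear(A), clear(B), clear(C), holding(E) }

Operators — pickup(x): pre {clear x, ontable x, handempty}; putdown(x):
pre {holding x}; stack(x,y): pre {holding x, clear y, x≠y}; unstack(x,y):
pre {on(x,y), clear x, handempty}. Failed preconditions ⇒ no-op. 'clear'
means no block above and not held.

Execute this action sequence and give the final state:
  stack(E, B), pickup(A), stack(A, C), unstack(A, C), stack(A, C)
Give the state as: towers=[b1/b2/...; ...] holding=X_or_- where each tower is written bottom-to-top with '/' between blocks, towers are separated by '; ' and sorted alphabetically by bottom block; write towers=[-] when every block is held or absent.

step 1 (stack(E, B)): towers=[A; C; D/B/E] holding=-
step 2 (pickup(A)): towers=[C; D/B/E] holding=A
step 3 (stack(A, C)): towers=[C/A; D/B/E] holding=-
step 4 (unstack(A, C)): towers=[C; D/B/E] holding=A
step 5 (stack(A, C)): towers=[C/A; D/B/E] holding=-

towers=[C/A; D/B/E] holding=-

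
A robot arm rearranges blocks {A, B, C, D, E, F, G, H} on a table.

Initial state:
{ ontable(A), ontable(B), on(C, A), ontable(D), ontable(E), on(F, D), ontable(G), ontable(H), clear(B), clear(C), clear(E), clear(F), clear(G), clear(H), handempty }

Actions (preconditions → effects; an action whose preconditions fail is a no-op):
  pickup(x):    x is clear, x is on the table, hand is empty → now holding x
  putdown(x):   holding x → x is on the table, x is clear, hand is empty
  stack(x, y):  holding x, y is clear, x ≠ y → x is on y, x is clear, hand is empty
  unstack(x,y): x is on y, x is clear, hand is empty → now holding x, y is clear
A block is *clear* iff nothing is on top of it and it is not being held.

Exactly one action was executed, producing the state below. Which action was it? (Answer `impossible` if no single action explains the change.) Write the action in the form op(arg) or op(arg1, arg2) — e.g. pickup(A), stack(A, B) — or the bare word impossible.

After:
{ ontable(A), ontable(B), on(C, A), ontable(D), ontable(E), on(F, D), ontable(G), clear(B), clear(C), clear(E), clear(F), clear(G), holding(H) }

target: towers=[A/C; B; D/F; E; G] holding=H
         pickup(G) → towers=[A/C; B; D/F; E; H] holding=G
         pickup(E) → towers=[A/C; B; D/F; G; H] holding=E
         pickup(H) → towers=[A/C; B; D/F; E; G] holding=H  ← match
         pickup(B) → towers=[A/C; D/F; E; G; H] holding=B
     unstack(F, D) → towers=[A/C; B; D; E; G; H] holding=F
     unstack(C, A) → towers=[A; B; D/F; E; G; H] holding=C

pickup(H)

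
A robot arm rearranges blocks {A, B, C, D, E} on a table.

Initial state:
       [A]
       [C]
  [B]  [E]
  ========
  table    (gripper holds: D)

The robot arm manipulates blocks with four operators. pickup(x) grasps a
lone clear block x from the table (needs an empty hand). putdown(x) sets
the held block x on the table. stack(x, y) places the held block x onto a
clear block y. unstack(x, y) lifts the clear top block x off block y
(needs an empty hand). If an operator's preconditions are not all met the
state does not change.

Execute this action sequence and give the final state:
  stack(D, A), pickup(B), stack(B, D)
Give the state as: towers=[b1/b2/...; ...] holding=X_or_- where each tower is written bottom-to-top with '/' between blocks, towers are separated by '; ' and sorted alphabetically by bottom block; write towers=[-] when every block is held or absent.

step 1 (stack(D, A)): towers=[B; E/C/A/D] holding=-
step 2 (pickup(B)): towers=[E/C/A/D] holding=B
step 3 (stack(B, D)): towers=[E/C/A/D/B] holding=-

towers=[E/C/A/D/B] holding=-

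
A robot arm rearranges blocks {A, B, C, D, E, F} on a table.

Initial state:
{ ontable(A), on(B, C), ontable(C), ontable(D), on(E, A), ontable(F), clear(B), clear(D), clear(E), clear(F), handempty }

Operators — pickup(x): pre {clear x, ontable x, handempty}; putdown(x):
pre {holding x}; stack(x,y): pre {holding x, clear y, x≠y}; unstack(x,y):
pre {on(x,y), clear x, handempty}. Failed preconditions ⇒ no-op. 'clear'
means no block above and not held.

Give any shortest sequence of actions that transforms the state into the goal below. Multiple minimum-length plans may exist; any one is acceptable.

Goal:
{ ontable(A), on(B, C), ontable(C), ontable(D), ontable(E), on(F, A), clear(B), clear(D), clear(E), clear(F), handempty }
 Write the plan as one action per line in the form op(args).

step 1 (unstack(E, A)): towers=[A; C/B; D; F] holding=E
step 2 (putdown(E)): towers=[A; C/B; D; E; F] holding=-
step 3 (pickup(F)): towers=[A; C/B; D; E] holding=F
step 4 (stack(F, A)): towers=[A/F; C/B; D; E] holding=-
goal check: towers=[A/F; C/B; D; E] holding=- — reached (length 4, optimal by BFS)

unstack(E, A)
putdown(E)
pickup(F)
stack(F, A)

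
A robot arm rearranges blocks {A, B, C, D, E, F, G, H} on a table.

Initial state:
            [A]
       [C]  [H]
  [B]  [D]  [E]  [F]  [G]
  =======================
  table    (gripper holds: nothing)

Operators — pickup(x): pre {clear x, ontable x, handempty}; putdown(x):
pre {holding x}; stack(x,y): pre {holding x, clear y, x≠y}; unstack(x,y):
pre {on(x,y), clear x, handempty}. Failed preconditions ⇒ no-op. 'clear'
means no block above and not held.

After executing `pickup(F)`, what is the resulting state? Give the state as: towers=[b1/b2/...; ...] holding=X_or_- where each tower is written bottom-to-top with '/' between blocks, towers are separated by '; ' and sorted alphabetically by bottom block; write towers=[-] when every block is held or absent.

before: towers=[B; D/C; E/H/A; F; G] holding=-
pre[pickup(F)]: clear(F) ✓, ontable(F) ✓, handempty ✓
all met → apply pickup(F)
after:  towers=[B; D/C; E/H/A; G] holding=F

towers=[B; D/C; E/H/A; G] holding=F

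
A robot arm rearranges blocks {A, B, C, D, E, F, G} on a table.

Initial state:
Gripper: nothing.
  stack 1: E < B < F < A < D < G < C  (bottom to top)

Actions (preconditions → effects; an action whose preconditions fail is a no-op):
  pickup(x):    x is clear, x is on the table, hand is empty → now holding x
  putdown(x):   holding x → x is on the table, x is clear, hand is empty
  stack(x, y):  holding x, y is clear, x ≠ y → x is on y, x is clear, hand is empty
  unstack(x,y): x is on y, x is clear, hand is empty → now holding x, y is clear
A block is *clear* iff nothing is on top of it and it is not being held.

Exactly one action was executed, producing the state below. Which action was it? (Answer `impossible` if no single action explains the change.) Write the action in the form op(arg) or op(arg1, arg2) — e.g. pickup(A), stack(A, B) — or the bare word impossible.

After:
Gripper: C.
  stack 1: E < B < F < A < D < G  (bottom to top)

unstack(C, G)

target: towers=[E/B/F/A/D/G] holding=C
     unstack(C, G) → towers=[E/B/F/A/D/G] holding=C  ← match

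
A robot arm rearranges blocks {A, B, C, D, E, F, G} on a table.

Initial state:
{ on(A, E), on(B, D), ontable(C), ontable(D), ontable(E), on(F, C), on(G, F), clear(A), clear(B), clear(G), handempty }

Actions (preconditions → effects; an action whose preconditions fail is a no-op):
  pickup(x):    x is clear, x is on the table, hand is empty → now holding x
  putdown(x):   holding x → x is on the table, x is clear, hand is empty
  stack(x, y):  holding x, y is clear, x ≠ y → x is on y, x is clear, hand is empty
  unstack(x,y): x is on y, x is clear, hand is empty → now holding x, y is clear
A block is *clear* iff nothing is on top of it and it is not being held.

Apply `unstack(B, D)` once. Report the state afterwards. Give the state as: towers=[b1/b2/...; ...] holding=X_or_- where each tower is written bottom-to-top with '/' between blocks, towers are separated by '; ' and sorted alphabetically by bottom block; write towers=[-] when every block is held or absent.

before: towers=[C/F/G; D/B; E/A] holding=-
pre[unstack(B, D)]: on(B,D) ok, clear(B) ok, handempty ok
all met → apply unstack(B, D)
after:  towers=[C/F/G; D; E/A] holding=B

towers=[C/F/G; D; E/A] holding=B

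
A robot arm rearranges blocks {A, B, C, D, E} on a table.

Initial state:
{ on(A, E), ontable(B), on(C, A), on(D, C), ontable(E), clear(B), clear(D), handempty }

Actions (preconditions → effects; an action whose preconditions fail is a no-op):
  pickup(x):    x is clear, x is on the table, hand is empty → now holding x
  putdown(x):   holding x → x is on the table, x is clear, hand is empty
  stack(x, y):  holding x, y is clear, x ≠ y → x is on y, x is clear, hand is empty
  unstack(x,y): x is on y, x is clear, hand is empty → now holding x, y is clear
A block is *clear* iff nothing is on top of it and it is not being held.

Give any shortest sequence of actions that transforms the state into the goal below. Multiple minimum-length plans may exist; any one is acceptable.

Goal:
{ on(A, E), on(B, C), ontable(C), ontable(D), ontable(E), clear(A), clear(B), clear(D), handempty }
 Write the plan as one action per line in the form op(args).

unstack(D, C)
putdown(D)
unstack(C, A)
putdown(C)
pickup(B)
stack(B, C)

step 1 (unstack(D, C)): towers=[B; E/A/C] holding=D
step 2 (putdown(D)): towers=[B; D; E/A/C] holding=-
step 3 (unstack(C, A)): towers=[B; D; E/A] holding=C
step 4 (putdown(C)): towers=[B; C; D; E/A] holding=-
step 5 (pickup(B)): towers=[C; D; E/A] holding=B
step 6 (stack(B, C)): towers=[C/B; D; E/A] holding=-
goal check: towers=[C/B; D; E/A] holding=- — reached (length 6, optimal by BFS)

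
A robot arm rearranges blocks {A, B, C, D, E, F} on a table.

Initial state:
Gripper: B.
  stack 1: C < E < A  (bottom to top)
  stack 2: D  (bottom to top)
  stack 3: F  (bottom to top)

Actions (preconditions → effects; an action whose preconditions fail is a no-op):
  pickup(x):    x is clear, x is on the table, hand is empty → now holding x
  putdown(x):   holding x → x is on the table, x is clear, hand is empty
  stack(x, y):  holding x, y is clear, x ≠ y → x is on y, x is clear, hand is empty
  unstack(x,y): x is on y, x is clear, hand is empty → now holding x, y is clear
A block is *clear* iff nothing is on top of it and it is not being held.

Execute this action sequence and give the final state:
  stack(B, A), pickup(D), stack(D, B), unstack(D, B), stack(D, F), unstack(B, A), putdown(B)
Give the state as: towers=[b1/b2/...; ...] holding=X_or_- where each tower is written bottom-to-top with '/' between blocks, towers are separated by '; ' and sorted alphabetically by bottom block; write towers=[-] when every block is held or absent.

step 1 (stack(B, A)): towers=[C/E/A/B; D; F] holding=-
step 2 (pickup(D)): towers=[C/E/A/B; F] holding=D
step 3 (stack(D, B)): towers=[C/E/A/B/D; F] holding=-
step 4 (unstack(D, B)): towers=[C/E/A/B; F] holding=D
step 5 (stack(D, F)): towers=[C/E/A/B; F/D] holding=-
step 6 (unstack(B, A)): towers=[C/E/A; F/D] holding=B
step 7 (putdown(B)): towers=[B; C/E/A; F/D] holding=-

towers=[B; C/E/A; F/D] holding=-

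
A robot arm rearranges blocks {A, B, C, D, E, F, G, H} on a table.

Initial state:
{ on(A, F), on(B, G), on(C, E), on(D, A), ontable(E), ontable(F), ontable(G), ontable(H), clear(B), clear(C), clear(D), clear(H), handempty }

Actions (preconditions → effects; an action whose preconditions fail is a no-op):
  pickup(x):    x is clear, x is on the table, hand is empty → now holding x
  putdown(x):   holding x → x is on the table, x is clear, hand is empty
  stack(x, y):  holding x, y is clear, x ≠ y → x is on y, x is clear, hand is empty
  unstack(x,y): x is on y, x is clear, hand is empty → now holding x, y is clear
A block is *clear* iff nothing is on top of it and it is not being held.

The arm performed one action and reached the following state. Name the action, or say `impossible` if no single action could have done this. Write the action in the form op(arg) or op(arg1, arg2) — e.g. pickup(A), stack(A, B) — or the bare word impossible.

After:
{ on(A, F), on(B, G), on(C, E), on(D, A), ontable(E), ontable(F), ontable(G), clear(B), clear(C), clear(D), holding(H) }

target: towers=[E/C; F/A/D; G/B] holding=H
         pickup(H) → towers=[E/C; F/A/D; G/B] holding=H  ← match
     unstack(B, G) → towers=[E/C; F/A/D; G; H] holding=B
     unstack(D, A) → towers=[E/C; F/A; G/B; H] holding=D
     unstack(C, E) → towers=[E; F/A/D; G/B; H] holding=C

pickup(H)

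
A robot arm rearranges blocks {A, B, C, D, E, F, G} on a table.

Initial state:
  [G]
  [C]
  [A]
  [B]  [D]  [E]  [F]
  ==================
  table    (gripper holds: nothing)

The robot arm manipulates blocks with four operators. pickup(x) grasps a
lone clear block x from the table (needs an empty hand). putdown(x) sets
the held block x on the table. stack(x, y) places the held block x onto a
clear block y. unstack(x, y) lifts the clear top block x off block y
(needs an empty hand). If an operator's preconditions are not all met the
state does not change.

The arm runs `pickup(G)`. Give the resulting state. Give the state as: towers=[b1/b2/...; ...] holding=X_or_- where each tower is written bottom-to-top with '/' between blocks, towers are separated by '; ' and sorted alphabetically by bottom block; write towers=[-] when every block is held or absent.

before: towers=[B/A/C/G; D; E; F] holding=-
pre[pickup(G)]: clear(G) ✓, ontable(G) ✗, handempty ✓
ontable(G) unmet → pickup(G) is a no-op
after:  towers=[B/A/C/G; D; E; F] holding=-

towers=[B/A/C/G; D; E; F] holding=-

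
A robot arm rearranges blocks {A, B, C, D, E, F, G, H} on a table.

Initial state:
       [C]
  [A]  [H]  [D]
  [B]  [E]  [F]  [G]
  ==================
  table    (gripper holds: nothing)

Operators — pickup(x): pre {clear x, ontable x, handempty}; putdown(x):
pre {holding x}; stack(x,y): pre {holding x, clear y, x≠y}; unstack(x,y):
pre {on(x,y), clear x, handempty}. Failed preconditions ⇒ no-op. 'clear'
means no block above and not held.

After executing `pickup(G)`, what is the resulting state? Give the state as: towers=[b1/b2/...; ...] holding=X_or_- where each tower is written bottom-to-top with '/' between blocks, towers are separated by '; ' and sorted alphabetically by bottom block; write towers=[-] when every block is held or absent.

before: towers=[B/A; E/H/C; F/D; G] holding=-
pre[pickup(G)]: clear(G) ✓, ontable(G) ✓, handempty ✓
all met → apply pickup(G)
after:  towers=[B/A; E/H/C; F/D] holding=G

towers=[B/A; E/H/C; F/D] holding=G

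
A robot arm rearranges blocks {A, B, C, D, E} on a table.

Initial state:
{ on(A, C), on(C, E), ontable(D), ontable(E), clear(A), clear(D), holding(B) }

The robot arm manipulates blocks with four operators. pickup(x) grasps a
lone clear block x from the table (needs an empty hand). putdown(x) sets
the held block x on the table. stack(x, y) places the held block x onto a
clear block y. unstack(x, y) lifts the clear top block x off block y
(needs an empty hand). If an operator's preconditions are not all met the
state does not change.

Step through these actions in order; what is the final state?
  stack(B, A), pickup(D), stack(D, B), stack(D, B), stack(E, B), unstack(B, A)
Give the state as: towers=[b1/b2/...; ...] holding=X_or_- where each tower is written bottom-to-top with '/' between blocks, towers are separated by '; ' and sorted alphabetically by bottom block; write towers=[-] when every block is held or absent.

step 1 (stack(B, A)): towers=[D; E/C/A/B] holding=-
step 2 (pickup(D)): towers=[E/C/A/B] holding=D
step 3 (stack(D, B)): towers=[E/C/A/B/D] holding=-
step 4 (stack(D, B)) [no-op]: towers=[E/C/A/B/D] holding=-
step 5 (stack(E, B)) [no-op]: towers=[E/C/A/B/D] holding=-
step 6 (unstack(B, A)) [no-op]: towers=[E/C/A/B/D] holding=-

towers=[E/C/A/B/D] holding=-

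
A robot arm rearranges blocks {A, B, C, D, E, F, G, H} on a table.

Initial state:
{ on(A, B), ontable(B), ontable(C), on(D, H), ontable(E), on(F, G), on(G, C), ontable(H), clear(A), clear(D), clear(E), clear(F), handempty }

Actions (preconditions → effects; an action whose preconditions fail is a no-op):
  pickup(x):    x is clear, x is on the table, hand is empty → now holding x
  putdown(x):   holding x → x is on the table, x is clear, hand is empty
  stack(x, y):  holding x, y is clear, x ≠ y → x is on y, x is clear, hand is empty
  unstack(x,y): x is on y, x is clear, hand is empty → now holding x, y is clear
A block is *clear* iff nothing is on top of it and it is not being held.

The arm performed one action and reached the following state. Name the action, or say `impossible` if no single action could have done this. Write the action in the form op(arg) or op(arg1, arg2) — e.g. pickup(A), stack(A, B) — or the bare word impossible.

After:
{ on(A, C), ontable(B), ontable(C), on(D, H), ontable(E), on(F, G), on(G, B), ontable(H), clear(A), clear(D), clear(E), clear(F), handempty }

impossible

target: towers=[B/G/F; C/A; E; H/D] holding=-
     unstack(A, B) → towers=[B; C/G/F; E; H/D] holding=A
         pickup(E) → towers=[B/A; C/G/F; H/D] holding=E
     unstack(F, G) → towers=[B/A; C/G; E; H/D] holding=F
     unstack(D, H) → towers=[B/A; C/G/F; E; H] holding=D
none of the 4 applicable actions match → impossible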